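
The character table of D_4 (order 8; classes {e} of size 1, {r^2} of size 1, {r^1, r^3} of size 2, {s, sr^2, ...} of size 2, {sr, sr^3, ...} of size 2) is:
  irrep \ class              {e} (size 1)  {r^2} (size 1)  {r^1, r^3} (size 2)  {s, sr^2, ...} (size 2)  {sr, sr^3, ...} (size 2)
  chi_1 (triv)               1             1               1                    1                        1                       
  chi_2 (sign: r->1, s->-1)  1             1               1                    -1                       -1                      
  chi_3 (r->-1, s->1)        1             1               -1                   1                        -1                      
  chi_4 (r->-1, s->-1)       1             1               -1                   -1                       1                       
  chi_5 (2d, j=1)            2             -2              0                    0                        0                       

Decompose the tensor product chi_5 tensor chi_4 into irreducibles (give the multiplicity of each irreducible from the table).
chi_5 tensor chi_4 = chi_5 (all other irreducibles have multiplicity 0).

Proof sketch: The character of a tensor product is the pointwise product (chi_5 * chi_4)(C) = chi_5(C) * chi_4(C):
  {e}: (2)*(1), {r^2}: (-2)*(1), {r^1, r^3}: (0)*(-1), {s, sr^2, ...}: (0)*(-1), {sr, sr^3, ...}: (0)*(1)
so (chi_5 * chi_4) takes values
  {e} -> 2, {r^2} -> -2, {r^1, r^3} -> 0, {s, sr^2, ...} -> 0, {sr, sr^3, ...} -> 0.
Now take the inner product of this character with each irreducible chi from the table, <chi_5*chi_4, chi> = (1/8) sum_C |C| (chi_5*chi_4)(C) conj(chi(C)):
  <chi_5*chi_4, chi_1> = (1/8)[1*(2)*conj(1) + 1*(-2)*conj(1) + 2*(0)*conj(1) + 2*(0)*conj(1) + 2*(0)*conj(1)]
      = (1/8)[(2) + (-2) + (0) + (0) + (0)] = 0/8 = 0
  <chi_5*chi_4, chi_2> = (1/8)[1*(2)*conj(1) + 1*(-2)*conj(1) + 2*(0)*conj(1) + 2*(0)*conj(-1) + 2*(0)*conj(-1)]
      = (1/8)[(2) + (-2) + (0) + (0) + (0)] = 0/8 = 0
  <chi_5*chi_4, chi_3> = (1/8)[1*(2)*conj(1) + 1*(-2)*conj(1) + 2*(0)*conj(-1) + 2*(0)*conj(1) + 2*(0)*conj(-1)]
      = (1/8)[(2) + (-2) + (0) + (0) + (0)] = 0/8 = 0
  <chi_5*chi_4, chi_4> = (1/8)[1*(2)*conj(1) + 1*(-2)*conj(1) + 2*(0)*conj(-1) + 2*(0)*conj(-1) + 2*(0)*conj(1)]
      = (1/8)[(2) + (-2) + (0) + (0) + (0)] = 0/8 = 0
  <chi_5*chi_4, chi_5> = (1/8)[1*(2)*conj(2) + 1*(-2)*conj(-2) + 2*(0)*conj(0) + 2*(0)*conj(0) + 2*(0)*conj(0)]
      = (1/8)[(4) + (4) + (0) + (0) + (0)] = 8/8 = 1
Hence the multiplicities are chi_5: 1. Dimension check: dim(chi_5)*dim(chi_4) = 2*1 = 2 and sum (mult * dim) = 1*2 = 2.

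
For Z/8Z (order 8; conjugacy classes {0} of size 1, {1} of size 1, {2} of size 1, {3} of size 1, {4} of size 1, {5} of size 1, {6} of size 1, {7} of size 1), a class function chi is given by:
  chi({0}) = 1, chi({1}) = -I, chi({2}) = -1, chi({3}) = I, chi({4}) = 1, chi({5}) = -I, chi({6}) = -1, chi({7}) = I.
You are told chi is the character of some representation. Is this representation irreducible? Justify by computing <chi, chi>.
Irreducible: <chi, chi> = 1.

Details: <chi, chi> = (1/|G|) sum_C |C| * |chi(C)|^2 = (1/8)[1*|1|^2 + 1*|-I|^2 + 1*|-1|^2 + 1*|I|^2 + 1*|1|^2 + 1*|-I|^2 + 1*|-1|^2 + 1*|I|^2]
  = (1/8)[(1) + (1) + (1) + (1) + (1) + (1) + (1) + (1)] = 8/8 = 1.
(Exp terms are combined using exp(i*s)*conj(exp(i*t)) = exp(i*(s-t)), and sums of them are collapsed using the identity that for every m > 1 the m distinct m-th roots of unity sum to 0, e.g. 1 + exp(2*I*pi/3) + exp(-2*I*pi/3) = 0.)
A character is irreducible iff <chi, chi> = 1, so this representation is irreducible.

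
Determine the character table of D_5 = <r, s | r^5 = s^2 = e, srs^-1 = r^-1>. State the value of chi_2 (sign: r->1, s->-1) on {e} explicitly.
Conjugacy classes: {e} of size 1, {r^1, r^4} of size 2, {r^2, r^3} of size 2, {s, sr, ..., sr^4} of size 5.
Character table:
  irrep \ class              {e} (size 1)  {r^1, r^4} (size 2)  {r^2, r^3} (size 2)  {s, sr, ..., sr^4} (size 5)
  chi_1 (triv)               1             1                    1                    1                          
  chi_2 (sign: r->1, s->-1)  1             1                    1                    -1                         
  chi_3 (2d, j=1)            2             -1/2 + sqrt(5)/2     -sqrt(5)/2 - 1/2     0                          
  chi_4 (2d, j=2)            2             -sqrt(5)/2 - 1/2     -1/2 + sqrt(5)/2     0                          

Spot check: chi_2 (sign: r->1, s->-1) on {e} = 1.

Solution. D_5 has order 2*5 = 10 with 4 conjugacy classes, hence 4 irreducibles. Sum of squared dims 1 + 1 + 4 + 4 = 10 = |G|. Linear characters come from the abelianisation; the 2-dimensional irreps have character r^k -> 2*cos(2*pi*j*k/5), reflections -> 0.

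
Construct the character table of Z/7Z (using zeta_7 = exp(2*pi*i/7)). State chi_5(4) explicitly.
Character table of Z/7Z (irreps indexed chi_0,...,chi_6 with chi_k(m) = zeta_7^(k*m), zeta_7 = exp(2*pi*i/7)):
  irrep \ class  {0} (size 1)  {1} (size 1)    {2} (size 1)    {3} (size 1)    {4} (size 1)    {5} (size 1)    {6} (size 1)  
  chi_0          1             1               1               1               1               1               1             
  chi_1          1             exp(2*I*pi/7)   exp(4*I*pi/7)   exp(6*I*pi/7)   exp(-6*I*pi/7)  exp(-4*I*pi/7)  exp(-2*I*pi/7)
  chi_2          1             exp(4*I*pi/7)   exp(-6*I*pi/7)  exp(-2*I*pi/7)  exp(2*I*pi/7)   exp(6*I*pi/7)   exp(-4*I*pi/7)
  chi_3          1             exp(6*I*pi/7)   exp(-2*I*pi/7)  exp(4*I*pi/7)   exp(-4*I*pi/7)  exp(2*I*pi/7)   exp(-6*I*pi/7)
  chi_4          1             exp(-6*I*pi/7)  exp(2*I*pi/7)   exp(-4*I*pi/7)  exp(4*I*pi/7)   exp(-2*I*pi/7)  exp(6*I*pi/7) 
  chi_5          1             exp(-4*I*pi/7)  exp(6*I*pi/7)   exp(2*I*pi/7)   exp(-2*I*pi/7)  exp(-6*I*pi/7)  exp(4*I*pi/7) 
  chi_6          1             exp(-2*I*pi/7)  exp(-4*I*pi/7)  exp(-6*I*pi/7)  exp(6*I*pi/7)   exp(4*I*pi/7)   exp(2*I*pi/7) 

Spot check: chi_5(4) = zeta_7^(5*4) = zeta_7^20 = exp(-2*I*pi/7).

Reasoning: Z/7Z is abelian, so all 7 irreducible complex representations are 1-dimensional. They are given by chi_k(m) = zeta_7^(k*m) for k = 0,...,6. Row orthogonality: sum_m chi_k(m) conj(chi_l(m)) = 7 * [k = l].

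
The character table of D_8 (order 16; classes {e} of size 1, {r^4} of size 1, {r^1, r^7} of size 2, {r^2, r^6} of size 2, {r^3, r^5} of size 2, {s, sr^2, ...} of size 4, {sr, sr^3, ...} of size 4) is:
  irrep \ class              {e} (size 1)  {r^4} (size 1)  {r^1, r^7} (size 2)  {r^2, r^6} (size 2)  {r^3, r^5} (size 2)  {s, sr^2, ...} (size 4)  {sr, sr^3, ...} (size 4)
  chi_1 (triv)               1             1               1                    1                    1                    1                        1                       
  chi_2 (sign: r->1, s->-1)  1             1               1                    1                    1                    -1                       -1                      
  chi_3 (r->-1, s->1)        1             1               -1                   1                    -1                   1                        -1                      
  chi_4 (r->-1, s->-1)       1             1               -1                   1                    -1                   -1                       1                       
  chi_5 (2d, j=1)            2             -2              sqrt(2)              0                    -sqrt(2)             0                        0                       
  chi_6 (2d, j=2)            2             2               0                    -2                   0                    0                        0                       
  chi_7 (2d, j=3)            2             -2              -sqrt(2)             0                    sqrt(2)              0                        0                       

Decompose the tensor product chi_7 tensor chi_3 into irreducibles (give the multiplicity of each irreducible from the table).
chi_7 tensor chi_3 = chi_5 (all other irreducibles have multiplicity 0).

Derivation: The character of a tensor product is the pointwise product (chi_7 * chi_3)(C) = chi_7(C) * chi_3(C):
  {e}: (2)*(1), {r^4}: (-2)*(1), {r^1, r^7}: (-sqrt(2))*(-1), {r^2, r^6}: (0)*(1), {r^3, r^5}: (sqrt(2))*(-1), {s, sr^2, ...}: (0)*(1), {sr, sr^3, ...}: (0)*(-1)
so (chi_7 * chi_3) takes values
  {e} -> 2, {r^4} -> -2, {r^1, r^7} -> sqrt(2), {r^2, r^6} -> 0, {r^3, r^5} -> -sqrt(2), {s, sr^2, ...} -> 0, {sr, sr^3, ...} -> 0.
Now take the inner product of this character with each irreducible chi from the table, <chi_7*chi_3, chi> = (1/16) sum_C |C| (chi_7*chi_3)(C) conj(chi(C)):
  <chi_7*chi_3, chi_1> = (1/16)[1*(2)*conj(1) + 1*(-2)*conj(1) + 2*(sqrt(2))*conj(1) + 2*(0)*conj(1) + 2*(-sqrt(2))*conj(1) + 4*(0)*conj(1) + 4*(0)*conj(1)]
      = (1/16)[(2) + (-2) + (2*sqrt(2)) + (0) + (-2*sqrt(2)) + (0) + (0)] = 0/16 = 0
  <chi_7*chi_3, chi_2> = (1/16)[1*(2)*conj(1) + 1*(-2)*conj(1) + 2*(sqrt(2))*conj(1) + 2*(0)*conj(1) + 2*(-sqrt(2))*conj(1) + 4*(0)*conj(-1) + 4*(0)*conj(-1)]
      = (1/16)[(2) + (-2) + (2*sqrt(2)) + (0) + (-2*sqrt(2)) + (0) + (0)] = 0/16 = 0
  <chi_7*chi_3, chi_3> = (1/16)[1*(2)*conj(1) + 1*(-2)*conj(1) + 2*(sqrt(2))*conj(-1) + 2*(0)*conj(1) + 2*(-sqrt(2))*conj(-1) + 4*(0)*conj(1) + 4*(0)*conj(-1)]
      = (1/16)[(2) + (-2) + (-2*sqrt(2)) + (0) + (2*sqrt(2)) + (0) + (0)] = 0/16 = 0
  <chi_7*chi_3, chi_4> = (1/16)[1*(2)*conj(1) + 1*(-2)*conj(1) + 2*(sqrt(2))*conj(-1) + 2*(0)*conj(1) + 2*(-sqrt(2))*conj(-1) + 4*(0)*conj(-1) + 4*(0)*conj(1)]
      = (1/16)[(2) + (-2) + (-2*sqrt(2)) + (0) + (2*sqrt(2)) + (0) + (0)] = 0/16 = 0
  <chi_7*chi_3, chi_5> = (1/16)[1*(2)*conj(2) + 1*(-2)*conj(-2) + 2*(sqrt(2))*conj(sqrt(2)) + 2*(0)*conj(0) + 2*(-sqrt(2))*conj(-sqrt(2)) + 4*(0)*conj(0) + 4*(0)*conj(0)]
      = (1/16)[(4) + (4) + (4) + (0) + (4) + (0) + (0)] = 16/16 = 1
  <chi_7*chi_3, chi_6> = (1/16)[1*(2)*conj(2) + 1*(-2)*conj(2) + 2*(sqrt(2))*conj(0) + 2*(0)*conj(-2) + 2*(-sqrt(2))*conj(0) + 4*(0)*conj(0) + 4*(0)*conj(0)]
      = (1/16)[(4) + (-4) + (0) + (0) + (0) + (0) + (0)] = 0/16 = 0
  <chi_7*chi_3, chi_7> = (1/16)[1*(2)*conj(2) + 1*(-2)*conj(-2) + 2*(sqrt(2))*conj(-sqrt(2)) + 2*(0)*conj(0) + 2*(-sqrt(2))*conj(sqrt(2)) + 4*(0)*conj(0) + 4*(0)*conj(0)]
      = (1/16)[(4) + (4) + (-4) + (0) + (-4) + (0) + (0)] = 0/16 = 0
Hence the multiplicities are chi_5: 1. Dimension check: dim(chi_7)*dim(chi_3) = 2*1 = 2 and sum (mult * dim) = 1*2 = 2.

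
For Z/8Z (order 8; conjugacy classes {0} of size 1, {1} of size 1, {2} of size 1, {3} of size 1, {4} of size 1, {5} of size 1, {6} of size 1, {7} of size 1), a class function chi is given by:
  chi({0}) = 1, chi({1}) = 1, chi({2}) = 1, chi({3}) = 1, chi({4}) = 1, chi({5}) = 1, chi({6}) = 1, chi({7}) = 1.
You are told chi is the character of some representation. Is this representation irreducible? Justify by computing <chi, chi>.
Irreducible: <chi, chi> = 1.

Details: <chi, chi> = (1/|G|) sum_C |C| * |chi(C)|^2 = (1/8)[1*|1|^2 + 1*|1|^2 + 1*|1|^2 + 1*|1|^2 + 1*|1|^2 + 1*|1|^2 + 1*|1|^2 + 1*|1|^2]
  = (1/8)[(1) + (1) + (1) + (1) + (1) + (1) + (1) + (1)] = 8/8 = 1.
(Exp terms are combined using exp(i*s)*conj(exp(i*t)) = exp(i*(s-t)), and sums of them are collapsed using the identity that for every m > 1 the m distinct m-th roots of unity sum to 0, e.g. 1 + exp(2*I*pi/3) + exp(-2*I*pi/3) = 0.)
A character is irreducible iff <chi, chi> = 1, so this representation is irreducible.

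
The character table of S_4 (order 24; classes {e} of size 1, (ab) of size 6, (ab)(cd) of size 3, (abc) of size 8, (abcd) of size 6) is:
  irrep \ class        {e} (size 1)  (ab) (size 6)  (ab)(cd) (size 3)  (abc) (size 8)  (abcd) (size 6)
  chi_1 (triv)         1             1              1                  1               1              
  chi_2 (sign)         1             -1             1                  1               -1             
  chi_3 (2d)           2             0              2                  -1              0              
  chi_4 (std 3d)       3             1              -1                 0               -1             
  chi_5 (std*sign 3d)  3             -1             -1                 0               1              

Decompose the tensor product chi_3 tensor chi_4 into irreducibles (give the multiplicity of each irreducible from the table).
chi_3 tensor chi_4 = chi_4 + chi_5 (all other irreducibles have multiplicity 0).

Explanation: The character of a tensor product is the pointwise product (chi_3 * chi_4)(C) = chi_3(C) * chi_4(C):
  {e}: (2)*(3), (ab): (0)*(1), (ab)(cd): (2)*(-1), (abc): (-1)*(0), (abcd): (0)*(-1)
so (chi_3 * chi_4) takes values
  {e} -> 6, (ab) -> 0, (ab)(cd) -> -2, (abc) -> 0, (abcd) -> 0.
Now take the inner product of this character with each irreducible chi from the table, <chi_3*chi_4, chi> = (1/24) sum_C |C| (chi_3*chi_4)(C) conj(chi(C)):
  <chi_3*chi_4, chi_1> = (1/24)[1*(6)*conj(1) + 6*(0)*conj(1) + 3*(-2)*conj(1) + 8*(0)*conj(1) + 6*(0)*conj(1)]
      = (1/24)[(6) + (0) + (-6) + (0) + (0)] = 0/24 = 0
  <chi_3*chi_4, chi_2> = (1/24)[1*(6)*conj(1) + 6*(0)*conj(-1) + 3*(-2)*conj(1) + 8*(0)*conj(1) + 6*(0)*conj(-1)]
      = (1/24)[(6) + (0) + (-6) + (0) + (0)] = 0/24 = 0
  <chi_3*chi_4, chi_3> = (1/24)[1*(6)*conj(2) + 6*(0)*conj(0) + 3*(-2)*conj(2) + 8*(0)*conj(-1) + 6*(0)*conj(0)]
      = (1/24)[(12) + (0) + (-12) + (0) + (0)] = 0/24 = 0
  <chi_3*chi_4, chi_4> = (1/24)[1*(6)*conj(3) + 6*(0)*conj(1) + 3*(-2)*conj(-1) + 8*(0)*conj(0) + 6*(0)*conj(-1)]
      = (1/24)[(18) + (0) + (6) + (0) + (0)] = 24/24 = 1
  <chi_3*chi_4, chi_5> = (1/24)[1*(6)*conj(3) + 6*(0)*conj(-1) + 3*(-2)*conj(-1) + 8*(0)*conj(0) + 6*(0)*conj(1)]
      = (1/24)[(18) + (0) + (6) + (0) + (0)] = 24/24 = 1
Hence the multiplicities are chi_4: 1, chi_5: 1. Dimension check: dim(chi_3)*dim(chi_4) = 2*3 = 6 and sum (mult * dim) = 1*3 + 1*3 = 6.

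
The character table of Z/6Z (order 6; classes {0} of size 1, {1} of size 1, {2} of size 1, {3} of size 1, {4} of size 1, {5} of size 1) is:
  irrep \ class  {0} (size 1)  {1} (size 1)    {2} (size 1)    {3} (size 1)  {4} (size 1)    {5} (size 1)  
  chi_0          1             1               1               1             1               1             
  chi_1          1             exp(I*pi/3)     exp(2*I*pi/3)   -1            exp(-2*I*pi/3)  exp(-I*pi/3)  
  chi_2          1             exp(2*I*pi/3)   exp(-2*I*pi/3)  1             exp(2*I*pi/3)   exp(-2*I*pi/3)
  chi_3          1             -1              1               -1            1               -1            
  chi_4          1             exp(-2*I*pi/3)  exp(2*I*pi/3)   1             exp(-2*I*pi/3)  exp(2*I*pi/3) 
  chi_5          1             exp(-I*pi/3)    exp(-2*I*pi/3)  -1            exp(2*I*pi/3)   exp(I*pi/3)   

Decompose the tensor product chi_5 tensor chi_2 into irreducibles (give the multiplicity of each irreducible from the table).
chi_5 tensor chi_2 = chi_1 (all other irreducibles have multiplicity 0).

Why: The character of a tensor product is the pointwise product (chi_5 * chi_2)(C) = chi_5(C) * chi_2(C):
  {0}: (1)*(1), {1}: (exp(-I*pi/3))*(exp(2*I*pi/3)), {2}: (exp(-2*I*pi/3))*(exp(-2*I*pi/3)), {3}: (-1)*(1), {4}: (exp(2*I*pi/3))*(exp(2*I*pi/3)), {5}: (exp(I*pi/3))*(exp(-2*I*pi/3))
so (chi_5 * chi_2) takes values
  {0} -> 1, {1} -> exp(I*pi/3), {2} -> exp(2*I*pi/3), {3} -> -1, {4} -> exp(-2*I*pi/3), {5} -> exp(-I*pi/3).
Now take the inner product of this character with each irreducible chi from the table, <chi_5*chi_2, chi> = (1/6) sum_C |C| (chi_5*chi_2)(C) conj(chi(C)):
  <chi_5*chi_2, chi_0> = (1/6)[1*(1)*conj(1) + 1*(exp(I*pi/3))*conj(1) + 1*(exp(2*I*pi/3))*conj(1) + 1*(-1)*conj(1) + 1*(exp(-2*I*pi/3))*conj(1) + 1*(exp(-I*pi/3))*conj(1)]
      = (1/6)[(1) + (exp(I*pi/3)) + (exp(2*I*pi/3)) + (-1) + (exp(-2*I*pi/3)) + (exp(-I*pi/3))] = 0/6 = 0
  <chi_5*chi_2, chi_1> = (1/6)[1*(1)*conj(1) + 1*(exp(I*pi/3))*conj(exp(I*pi/3)) + 1*(exp(2*I*pi/3))*conj(exp(2*I*pi/3)) + 1*(-1)*conj(-1) + 1*(exp(-2*I*pi/3))*conj(exp(-2*I*pi/3)) + 1*(exp(-I*pi/3))*conj(exp(-I*pi/3))]
      = (1/6)[(1) + (1) + (1) + (1) + (1) + (1)] = 6/6 = 1
  <chi_5*chi_2, chi_2> = (1/6)[1*(1)*conj(1) + 1*(exp(I*pi/3))*conj(exp(2*I*pi/3)) + 1*(exp(2*I*pi/3))*conj(exp(-2*I*pi/3)) + 1*(-1)*conj(1) + 1*(exp(-2*I*pi/3))*conj(exp(2*I*pi/3)) + 1*(exp(-I*pi/3))*conj(exp(-2*I*pi/3))]
      = (1/6)[(1) + (exp(-I*pi/3)) + (exp(-2*I*pi/3)) + (-1) + (exp(2*I*pi/3)) + (exp(I*pi/3))] = 0/6 = 0
  <chi_5*chi_2, chi_3> = (1/6)[1*(1)*conj(1) + 1*(exp(I*pi/3))*conj(-1) + 1*(exp(2*I*pi/3))*conj(1) + 1*(-1)*conj(-1) + 1*(exp(-2*I*pi/3))*conj(1) + 1*(exp(-I*pi/3))*conj(-1)]
      = (1/6)[(1) + (-exp(I*pi/3)) + (exp(2*I*pi/3)) + (1) + (exp(-2*I*pi/3)) + (-exp(-I*pi/3))] = 0/6 = 0
  <chi_5*chi_2, chi_4> = (1/6)[1*(1)*conj(1) + 1*(exp(I*pi/3))*conj(exp(-2*I*pi/3)) + 1*(exp(2*I*pi/3))*conj(exp(2*I*pi/3)) + 1*(-1)*conj(1) + 1*(exp(-2*I*pi/3))*conj(exp(-2*I*pi/3)) + 1*(exp(-I*pi/3))*conj(exp(2*I*pi/3))]
      = (1/6)[(1) + (-1) + (1) + (-1) + (1) + (-1)] = 0/6 = 0
  <chi_5*chi_2, chi_5> = (1/6)[1*(1)*conj(1) + 1*(exp(I*pi/3))*conj(exp(-I*pi/3)) + 1*(exp(2*I*pi/3))*conj(exp(-2*I*pi/3)) + 1*(-1)*conj(-1) + 1*(exp(-2*I*pi/3))*conj(exp(2*I*pi/3)) + 1*(exp(-I*pi/3))*conj(exp(I*pi/3))]
      = (1/6)[(1) + (exp(2*I*pi/3)) + (exp(-2*I*pi/3)) + (1) + (exp(2*I*pi/3)) + (exp(-2*I*pi/3))] = 0/6 = 0
(Exp terms are combined using exp(i*s)*conj(exp(i*t)) = exp(i*(s-t)), and sums of them are collapsed using the identity that for every m > 1 the m distinct m-th roots of unity sum to 0, e.g. 1 + exp(2*I*pi/3) + exp(-2*I*pi/3) = 0.)
Hence the multiplicities are chi_1: 1. Dimension check: dim(chi_5)*dim(chi_2) = 1*1 = 1 and sum (mult * dim) = 1*1 = 1.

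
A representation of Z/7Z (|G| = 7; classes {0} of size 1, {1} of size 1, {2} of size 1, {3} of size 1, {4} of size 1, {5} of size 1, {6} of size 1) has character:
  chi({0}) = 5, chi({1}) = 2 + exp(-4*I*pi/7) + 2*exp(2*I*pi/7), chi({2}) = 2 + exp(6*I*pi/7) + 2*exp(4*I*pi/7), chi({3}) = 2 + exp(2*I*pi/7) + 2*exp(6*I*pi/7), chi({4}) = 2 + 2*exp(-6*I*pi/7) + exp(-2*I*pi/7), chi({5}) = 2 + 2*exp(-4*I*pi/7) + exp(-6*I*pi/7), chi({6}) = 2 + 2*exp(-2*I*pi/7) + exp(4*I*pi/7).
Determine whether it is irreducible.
Not irreducible (reducible): <chi, chi> = 9 > 1.

Working: <chi, chi> = (1/|G|) sum_C |C| * |chi(C)|^2 = (1/7)[1*|5|^2 + 1*|2 + exp(-4*I*pi/7) + 2*exp(2*I*pi/7)|^2 + 1*|2 + exp(6*I*pi/7) + 2*exp(4*I*pi/7)|^2 + 1*|2 + exp(2*I*pi/7) + 2*exp(6*I*pi/7)|^2 + 1*|2 + 2*exp(-6*I*pi/7) + exp(-2*I*pi/7)|^2 + 1*|2 + 2*exp(-4*I*pi/7) + exp(-6*I*pi/7)|^2 + 1*|2 + 2*exp(-2*I*pi/7) + exp(4*I*pi/7)|^2]
  = (1/7)[(25) + (9 + 4*exp(-2*I*pi/7) + 2*exp(-4*I*pi/7) + 2*exp(-6*I*pi/7) + 2*exp(6*I*pi/7) + 2*exp(4*I*pi/7) + 4*exp(2*I*pi/7)) + (9 + 4*exp(-4*I*pi/7) + 2*exp(-2*I*pi/7) + 2*exp(-6*I*pi/7) + 2*exp(6*I*pi/7) + 2*exp(2*I*pi/7) + 4*exp(4*I*pi/7)) + (9 + 2*exp(-4*I*pi/7) + 4*exp(-6*I*pi/7) + 2*exp(-2*I*pi/7) + 2*exp(2*I*pi/7) + 4*exp(6*I*pi/7) + 2*exp(4*I*pi/7)) + (9 + 2*exp(-4*I*pi/7) + 4*exp(-6*I*pi/7) + 2*exp(-2*I*pi/7) + 2*exp(2*I*pi/7) + 4*exp(6*I*pi/7) + 2*exp(4*I*pi/7)) + (9 + 4*exp(-4*I*pi/7) + 2*exp(-2*I*pi/7) + 2*exp(-6*I*pi/7) + 2*exp(6*I*pi/7) + 2*exp(2*I*pi/7) + 4*exp(4*I*pi/7)) + (9 + 4*exp(-2*I*pi/7) + 2*exp(-4*I*pi/7) + 2*exp(-6*I*pi/7) + 2*exp(6*I*pi/7) + 2*exp(4*I*pi/7) + 4*exp(2*I*pi/7))] = 63/7 = 9.
(Exp terms are combined using exp(i*s)*conj(exp(i*t)) = exp(i*(s-t)), and sums of them are collapsed using the identity that for every m > 1 the m distinct m-th roots of unity sum to 0, e.g. 1 + exp(2*I*pi/3) + exp(-2*I*pi/3) = 0.)
A character is irreducible iff <chi, chi> = 1, so this representation is reducible.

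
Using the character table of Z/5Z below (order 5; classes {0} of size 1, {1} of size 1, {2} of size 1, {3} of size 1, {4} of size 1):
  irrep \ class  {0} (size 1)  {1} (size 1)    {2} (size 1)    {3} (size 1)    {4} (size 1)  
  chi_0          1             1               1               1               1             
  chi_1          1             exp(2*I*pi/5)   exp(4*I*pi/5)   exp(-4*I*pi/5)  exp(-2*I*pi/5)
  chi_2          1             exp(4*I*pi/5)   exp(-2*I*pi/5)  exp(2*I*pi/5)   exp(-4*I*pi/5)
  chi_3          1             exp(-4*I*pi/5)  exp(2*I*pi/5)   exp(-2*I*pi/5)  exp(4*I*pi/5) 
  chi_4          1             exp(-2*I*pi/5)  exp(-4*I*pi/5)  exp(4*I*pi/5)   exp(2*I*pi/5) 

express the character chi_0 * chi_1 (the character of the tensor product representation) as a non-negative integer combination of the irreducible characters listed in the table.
chi_0 tensor chi_1 = chi_1 (all other irreducibles have multiplicity 0).

Solution. The character of a tensor product is the pointwise product (chi_0 * chi_1)(C) = chi_0(C) * chi_1(C):
  {0}: (1)*(1), {1}: (1)*(exp(2*I*pi/5)), {2}: (1)*(exp(4*I*pi/5)), {3}: (1)*(exp(-4*I*pi/5)), {4}: (1)*(exp(-2*I*pi/5))
so (chi_0 * chi_1) takes values
  {0} -> 1, {1} -> exp(2*I*pi/5), {2} -> exp(4*I*pi/5), {3} -> exp(-4*I*pi/5), {4} -> exp(-2*I*pi/5).
Now take the inner product of this character with each irreducible chi from the table, <chi_0*chi_1, chi> = (1/5) sum_C |C| (chi_0*chi_1)(C) conj(chi(C)):
  <chi_0*chi_1, chi_0> = (1/5)[1*(1)*conj(1) + 1*(exp(2*I*pi/5))*conj(1) + 1*(exp(4*I*pi/5))*conj(1) + 1*(exp(-4*I*pi/5))*conj(1) + 1*(exp(-2*I*pi/5))*conj(1)]
      = (1/5)[(1) + (exp(2*I*pi/5)) + (exp(4*I*pi/5)) + (exp(-4*I*pi/5)) + (exp(-2*I*pi/5))] = 0/5 = 0
  <chi_0*chi_1, chi_1> = (1/5)[1*(1)*conj(1) + 1*(exp(2*I*pi/5))*conj(exp(2*I*pi/5)) + 1*(exp(4*I*pi/5))*conj(exp(4*I*pi/5)) + 1*(exp(-4*I*pi/5))*conj(exp(-4*I*pi/5)) + 1*(exp(-2*I*pi/5))*conj(exp(-2*I*pi/5))]
      = (1/5)[(1) + (1) + (1) + (1) + (1)] = 5/5 = 1
  <chi_0*chi_1, chi_2> = (1/5)[1*(1)*conj(1) + 1*(exp(2*I*pi/5))*conj(exp(4*I*pi/5)) + 1*(exp(4*I*pi/5))*conj(exp(-2*I*pi/5)) + 1*(exp(-4*I*pi/5))*conj(exp(2*I*pi/5)) + 1*(exp(-2*I*pi/5))*conj(exp(-4*I*pi/5))]
      = (1/5)[(1) + (exp(-2*I*pi/5)) + (exp(-4*I*pi/5)) + (exp(4*I*pi/5)) + (exp(2*I*pi/5))] = 0/5 = 0
  <chi_0*chi_1, chi_3> = (1/5)[1*(1)*conj(1) + 1*(exp(2*I*pi/5))*conj(exp(-4*I*pi/5)) + 1*(exp(4*I*pi/5))*conj(exp(2*I*pi/5)) + 1*(exp(-4*I*pi/5))*conj(exp(-2*I*pi/5)) + 1*(exp(-2*I*pi/5))*conj(exp(4*I*pi/5))]
      = (1/5)[(1) + (exp(-4*I*pi/5)) + (exp(2*I*pi/5)) + (exp(-2*I*pi/5)) + (exp(4*I*pi/5))] = 0/5 = 0
  <chi_0*chi_1, chi_4> = (1/5)[1*(1)*conj(1) + 1*(exp(2*I*pi/5))*conj(exp(-2*I*pi/5)) + 1*(exp(4*I*pi/5))*conj(exp(-4*I*pi/5)) + 1*(exp(-4*I*pi/5))*conj(exp(4*I*pi/5)) + 1*(exp(-2*I*pi/5))*conj(exp(2*I*pi/5))]
      = (1/5)[(1) + (exp(4*I*pi/5)) + (exp(-2*I*pi/5)) + (exp(2*I*pi/5)) + (exp(-4*I*pi/5))] = 0/5 = 0
(Exp terms are combined using exp(i*s)*conj(exp(i*t)) = exp(i*(s-t)), and sums of them are collapsed using the identity that for every m > 1 the m distinct m-th roots of unity sum to 0, e.g. 1 + exp(2*I*pi/3) + exp(-2*I*pi/3) = 0.)
Hence the multiplicities are chi_1: 1. Dimension check: dim(chi_0)*dim(chi_1) = 1*1 = 1 and sum (mult * dim) = 1*1 = 1.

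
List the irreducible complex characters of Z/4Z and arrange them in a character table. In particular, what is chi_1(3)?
Character table of Z/4Z (irreps indexed chi_0,...,chi_3 with chi_k(m) = zeta_4^(k*m), zeta_4 = exp(2*pi*i/4)):
  irrep \ class  {0} (size 1)  {1} (size 1)  {2} (size 1)  {3} (size 1)
  chi_0          1             1             1             1           
  chi_1          1             I             -1            -I          
  chi_2          1             -1            1             -1          
  chi_3          1             -I            -1            I           

Spot check: chi_1(3) = zeta_4^(1*3) = zeta_4^3 = -I.

Reasoning: Z/4Z is abelian, so all 4 irreducible complex representations are 1-dimensional. They are given by chi_k(m) = zeta_4^(k*m) for k = 0,...,3. Row orthogonality: sum_m chi_k(m) conj(chi_l(m)) = 4 * [k = l].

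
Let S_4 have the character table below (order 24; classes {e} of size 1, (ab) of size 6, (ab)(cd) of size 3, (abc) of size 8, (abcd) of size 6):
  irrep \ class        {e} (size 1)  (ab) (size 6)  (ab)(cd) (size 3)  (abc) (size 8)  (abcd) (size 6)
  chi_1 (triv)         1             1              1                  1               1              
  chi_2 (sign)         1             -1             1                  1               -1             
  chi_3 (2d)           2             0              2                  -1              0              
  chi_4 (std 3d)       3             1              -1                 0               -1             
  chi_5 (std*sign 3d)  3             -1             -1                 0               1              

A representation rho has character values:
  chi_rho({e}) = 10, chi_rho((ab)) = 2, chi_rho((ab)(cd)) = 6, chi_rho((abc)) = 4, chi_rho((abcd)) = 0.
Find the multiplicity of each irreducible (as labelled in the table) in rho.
Multiplicities: chi_1: 3, chi_2: 2, chi_3: 1, chi_4: 1, chi_5: 0.

Working: Use <chi_rho, chi> = (1/|G|) sum_C |C| * chi_rho(C) * conj(chi(C)) with |G| = 24 for each irreducible chi in the table:
  <chi_rho, chi_1> = (1/24)[1*(10)*conj(1) + 6*(2)*conj(1) + 3*(6)*conj(1) + 8*(4)*conj(1) + 6*(0)*conj(1)]
      = (1/24)[(10) + (12) + (18) + (32) + (0)] = 72/24 = 3
  <chi_rho, chi_2> = (1/24)[1*(10)*conj(1) + 6*(2)*conj(-1) + 3*(6)*conj(1) + 8*(4)*conj(1) + 6*(0)*conj(-1)]
      = (1/24)[(10) + (-12) + (18) + (32) + (0)] = 48/24 = 2
  <chi_rho, chi_3> = (1/24)[1*(10)*conj(2) + 6*(2)*conj(0) + 3*(6)*conj(2) + 8*(4)*conj(-1) + 6*(0)*conj(0)]
      = (1/24)[(20) + (0) + (36) + (-32) + (0)] = 24/24 = 1
  <chi_rho, chi_4> = (1/24)[1*(10)*conj(3) + 6*(2)*conj(1) + 3*(6)*conj(-1) + 8*(4)*conj(0) + 6*(0)*conj(-1)]
      = (1/24)[(30) + (12) + (-18) + (0) + (0)] = 24/24 = 1
  <chi_rho, chi_5> = (1/24)[1*(10)*conj(3) + 6*(2)*conj(-1) + 3*(6)*conj(-1) + 8*(4)*conj(0) + 6*(0)*conj(1)]
      = (1/24)[(30) + (-12) + (-18) + (0) + (0)] = 0/24 = 0
Dimension check: dim(rho) = sum (mult * dim) = 3*1 + 2*1 + 1*2 + 1*3 + 0*3 = 10 = chi_rho(e) = 10.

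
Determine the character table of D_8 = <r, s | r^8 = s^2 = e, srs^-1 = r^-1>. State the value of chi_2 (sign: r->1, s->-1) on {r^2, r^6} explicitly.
Conjugacy classes: {e} of size 1, {r^4} of size 1, {r^1, r^7} of size 2, {r^2, r^6} of size 2, {r^3, r^5} of size 2, {s, sr^2, ...} of size 4, {sr, sr^3, ...} of size 4.
Character table:
  irrep \ class              {e} (size 1)  {r^4} (size 1)  {r^1, r^7} (size 2)  {r^2, r^6} (size 2)  {r^3, r^5} (size 2)  {s, sr^2, ...} (size 4)  {sr, sr^3, ...} (size 4)
  chi_1 (triv)               1             1               1                    1                    1                    1                        1                       
  chi_2 (sign: r->1, s->-1)  1             1               1                    1                    1                    -1                       -1                      
  chi_3 (r->-1, s->1)        1             1               -1                   1                    -1                   1                        -1                      
  chi_4 (r->-1, s->-1)       1             1               -1                   1                    -1                   -1                       1                       
  chi_5 (2d, j=1)            2             -2              sqrt(2)              0                    -sqrt(2)             0                        0                       
  chi_6 (2d, j=2)            2             2               0                    -2                   0                    0                        0                       
  chi_7 (2d, j=3)            2             -2              -sqrt(2)             0                    sqrt(2)              0                        0                       

Spot check: chi_2 (sign: r->1, s->-1) on {r^2, r^6} = 1.

Proof sketch: D_8 has order 2*8 = 16 with 7 conjugacy classes, hence 7 irreducibles. Sum of squared dims 1 + 1 + 1 + 1 + 4 + 4 + 4 = 16 = |G|. Linear characters come from the abelianisation; the 2-dimensional irreps have character r^k -> 2*cos(2*pi*j*k/8), reflections -> 0.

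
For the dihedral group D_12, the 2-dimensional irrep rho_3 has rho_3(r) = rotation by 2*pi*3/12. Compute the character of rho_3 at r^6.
chi_{rho_3}(r^6) = 2*cos(2*pi*3*6/12) = -2

Argument: rho_3(r^6) is rotation by angle 2*pi*3*6/12, whose trace is 2*cos(2*pi*3*6/12) = -2.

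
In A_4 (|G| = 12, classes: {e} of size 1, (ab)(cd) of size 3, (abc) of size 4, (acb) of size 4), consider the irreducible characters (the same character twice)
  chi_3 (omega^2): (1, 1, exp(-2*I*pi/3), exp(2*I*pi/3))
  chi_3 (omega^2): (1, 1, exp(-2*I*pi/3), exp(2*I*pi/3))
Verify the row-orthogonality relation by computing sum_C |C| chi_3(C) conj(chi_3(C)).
Sum = 12 = |G| = 12; so <chi_3, chi_3> = 1 (norm-1 confirms irreducibility).

Argument: Compute term by term over conjugacy classes (|C| * chi_3(C) * conj(chi_3(C))):
  1*(1)*conj(1) + 3*(1)*conj(1) + 4*(exp(-2*I*pi/3))*conj(exp(-2*I*pi/3)) + 4*(exp(2*I*pi/3))*conj(exp(2*I*pi/3))
  = (1) + (3) + (4) + (4)
  = 12.
(Exp terms are combined using exp(i*s)*conj(exp(i*t)) = exp(i*(s-t)), and sums of them are collapsed using the identity that for every m > 1 the m distinct m-th roots of unity sum to 0, e.g. 1 + exp(2*I*pi/3) + exp(-2*I*pi/3) = 0.)
Dividing by |G| = 12 gives 12/12 = 1, matching the row-orthogonality relation <chi_3, chi_3> = [chi_3 = chi_3].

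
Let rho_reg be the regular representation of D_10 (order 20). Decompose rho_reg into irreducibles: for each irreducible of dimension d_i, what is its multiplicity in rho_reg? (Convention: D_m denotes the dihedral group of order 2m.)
Each irreducible V_i of dimension d_i appears with multiplicity d_i, i.e. rho_reg = (direct sum over all irreducibles V_i) d_i V_i. The irreducible dimensions for D_10 are 1, 1, 1, 1, 2, 2, 2, 2: 4 irreducibles of dimension 1, each with multiplicity 1; 4 irreducibles of dimension 2, each with multiplicity 2. Total dimension 4*1*1 + 4*2*2 = 20 = |G|.

Working: General theorem: in the regular representation of a finite group G, each irreducible appears with multiplicity equal to its dimension. Check: dim(rho_reg) = sum d_i^2 = 1 + 1 + 1 + 1 + 4 + 4 + 4 + 4 = 20 = |G|.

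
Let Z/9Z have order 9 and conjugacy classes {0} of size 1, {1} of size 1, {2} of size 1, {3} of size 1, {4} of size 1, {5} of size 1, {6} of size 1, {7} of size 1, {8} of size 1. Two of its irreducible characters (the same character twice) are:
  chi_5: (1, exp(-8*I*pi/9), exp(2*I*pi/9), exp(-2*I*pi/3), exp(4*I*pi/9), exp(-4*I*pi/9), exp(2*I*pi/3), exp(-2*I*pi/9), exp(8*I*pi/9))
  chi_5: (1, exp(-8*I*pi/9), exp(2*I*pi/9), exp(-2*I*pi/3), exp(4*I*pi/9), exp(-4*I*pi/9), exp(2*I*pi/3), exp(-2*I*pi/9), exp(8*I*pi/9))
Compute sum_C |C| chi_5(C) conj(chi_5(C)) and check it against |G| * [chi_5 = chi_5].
Sum = 9 = |G| = 9; so <chi_5, chi_5> = 1 (norm-1 confirms irreducibility).

Derivation: Compute term by term over conjugacy classes (|C| * chi_5(C) * conj(chi_5(C))):
  1*(1)*conj(1) + 1*(exp(-8*I*pi/9))*conj(exp(-8*I*pi/9)) + 1*(exp(2*I*pi/9))*conj(exp(2*I*pi/9)) + 1*(exp(-2*I*pi/3))*conj(exp(-2*I*pi/3)) + 1*(exp(4*I*pi/9))*conj(exp(4*I*pi/9)) + 1*(exp(-4*I*pi/9))*conj(exp(-4*I*pi/9)) + 1*(exp(2*I*pi/3))*conj(exp(2*I*pi/3)) + 1*(exp(-2*I*pi/9))*conj(exp(-2*I*pi/9)) + 1*(exp(8*I*pi/9))*conj(exp(8*I*pi/9))
  = (1) + (1) + (1) + (1) + (1) + (1) + (1) + (1) + (1)
  = 9.
(Exp terms are combined using exp(i*s)*conj(exp(i*t)) = exp(i*(s-t)), and sums of them are collapsed using the identity that for every m > 1 the m distinct m-th roots of unity sum to 0, e.g. 1 + exp(2*I*pi/3) + exp(-2*I*pi/3) = 0.)
Dividing by |G| = 9 gives 9/9 = 1, matching the row-orthogonality relation <chi_5, chi_5> = [chi_5 = chi_5].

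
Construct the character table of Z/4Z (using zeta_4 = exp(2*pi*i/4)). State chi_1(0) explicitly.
Character table of Z/4Z (irreps indexed chi_0,...,chi_3 with chi_k(m) = zeta_4^(k*m), zeta_4 = exp(2*pi*i/4)):
  irrep \ class  {0} (size 1)  {1} (size 1)  {2} (size 1)  {3} (size 1)
  chi_0          1             1             1             1           
  chi_1          1             I             -1            -I          
  chi_2          1             -1            1             -1          
  chi_3          1             -I            -1            I           

Spot check: chi_1(0) = zeta_4^(1*0) = zeta_4^0 = 1.

Z/4Z is abelian, so all 4 irreducible complex representations are 1-dimensional. They are given by chi_k(m) = zeta_4^(k*m) for k = 0,...,3. Row orthogonality: sum_m chi_k(m) conj(chi_l(m)) = 4 * [k = l].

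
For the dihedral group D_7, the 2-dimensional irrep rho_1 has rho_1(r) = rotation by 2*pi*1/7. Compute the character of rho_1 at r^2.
chi_{rho_1}(r^2) = 2*cos(2*pi*1*2/7) = -2*cos(3*pi/7)

Working: rho_1(r^2) is rotation by angle 2*pi*1*2/7, whose trace is 2*cos(2*pi*1*2/7) = -2*cos(3*pi/7).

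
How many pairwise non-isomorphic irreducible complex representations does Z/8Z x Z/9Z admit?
72

Proof sketch: The number of irreducible complex representations of a finite group equals its number of conjugacy classes. Z/8Z x Z/9Z is abelian of order 72, so every element is its own conjugacy class: 72 classes, so Z/8Z x Z/9Z (order 72) has exactly 72 irreducible complex representations.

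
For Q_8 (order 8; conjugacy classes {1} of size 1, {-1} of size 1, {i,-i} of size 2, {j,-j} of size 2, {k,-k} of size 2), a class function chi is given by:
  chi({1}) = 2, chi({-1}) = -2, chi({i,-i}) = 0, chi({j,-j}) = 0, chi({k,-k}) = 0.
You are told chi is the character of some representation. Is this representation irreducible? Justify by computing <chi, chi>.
Irreducible: <chi, chi> = 1.

Proof sketch: <chi, chi> = (1/|G|) sum_C |C| * |chi(C)|^2 = (1/8)[1*|2|^2 + 1*|-2|^2 + 2*|0|^2 + 2*|0|^2 + 2*|0|^2]
  = (1/8)[(4) + (4) + (0) + (0) + (0)] = 8/8 = 1.
A character is irreducible iff <chi, chi> = 1, so this representation is irreducible.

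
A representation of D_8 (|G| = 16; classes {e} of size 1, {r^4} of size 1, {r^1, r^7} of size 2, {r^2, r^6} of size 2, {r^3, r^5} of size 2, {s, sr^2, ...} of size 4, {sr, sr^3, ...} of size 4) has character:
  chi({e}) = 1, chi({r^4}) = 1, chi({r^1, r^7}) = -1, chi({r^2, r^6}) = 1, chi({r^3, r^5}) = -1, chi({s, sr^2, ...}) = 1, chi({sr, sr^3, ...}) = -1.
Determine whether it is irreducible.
Irreducible: <chi, chi> = 1.

<chi, chi> = (1/|G|) sum_C |C| * |chi(C)|^2 = (1/16)[1*|1|^2 + 1*|1|^2 + 2*|-1|^2 + 2*|1|^2 + 2*|-1|^2 + 4*|1|^2 + 4*|-1|^2]
  = (1/16)[(1) + (1) + (2) + (2) + (2) + (4) + (4)] = 16/16 = 1.
A character is irreducible iff <chi, chi> = 1, so this representation is irreducible.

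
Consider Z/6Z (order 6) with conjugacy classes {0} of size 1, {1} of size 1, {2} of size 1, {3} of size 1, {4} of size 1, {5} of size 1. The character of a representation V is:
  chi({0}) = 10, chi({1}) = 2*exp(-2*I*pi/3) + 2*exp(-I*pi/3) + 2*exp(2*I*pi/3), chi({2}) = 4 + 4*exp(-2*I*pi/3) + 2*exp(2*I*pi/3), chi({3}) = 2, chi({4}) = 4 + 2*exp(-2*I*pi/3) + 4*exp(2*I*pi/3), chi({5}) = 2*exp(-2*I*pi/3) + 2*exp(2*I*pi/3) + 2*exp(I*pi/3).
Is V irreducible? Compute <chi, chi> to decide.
Not irreducible (reducible): <chi, chi> = 20 > 1.

<chi, chi> = (1/|G|) sum_C |C| * |chi(C)|^2 = (1/6)[1*|10|^2 + 1*|2*exp(-2*I*pi/3) + 2*exp(-I*pi/3) + 2*exp(2*I*pi/3)|^2 + 1*|4 + 4*exp(-2*I*pi/3) + 2*exp(2*I*pi/3)|^2 + 1*|2|^2 + 1*|4 + 2*exp(-2*I*pi/3) + 4*exp(2*I*pi/3)|^2 + 1*|2*exp(-2*I*pi/3) + 2*exp(2*I*pi/3) + 2*exp(I*pi/3)|^2]
  = (1/6)[(100) + (4) + (4) + (4) + (4) + (4)] = 120/6 = 20.
(Exp terms are combined using exp(i*s)*conj(exp(i*t)) = exp(i*(s-t)), and sums of them are collapsed using the identity that for every m > 1 the m distinct m-th roots of unity sum to 0, e.g. 1 + exp(2*I*pi/3) + exp(-2*I*pi/3) = 0.)
A character is irreducible iff <chi, chi> = 1, so this representation is reducible.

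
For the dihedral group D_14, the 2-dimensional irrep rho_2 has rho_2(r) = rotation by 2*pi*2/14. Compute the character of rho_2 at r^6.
chi_{rho_2}(r^6) = 2*cos(2*pi*2*6/14) = 2*cos(2*pi/7)

Derivation: rho_2(r^6) is rotation by angle 2*pi*2*6/14, whose trace is 2*cos(2*pi*2*6/14) = 2*cos(2*pi/7).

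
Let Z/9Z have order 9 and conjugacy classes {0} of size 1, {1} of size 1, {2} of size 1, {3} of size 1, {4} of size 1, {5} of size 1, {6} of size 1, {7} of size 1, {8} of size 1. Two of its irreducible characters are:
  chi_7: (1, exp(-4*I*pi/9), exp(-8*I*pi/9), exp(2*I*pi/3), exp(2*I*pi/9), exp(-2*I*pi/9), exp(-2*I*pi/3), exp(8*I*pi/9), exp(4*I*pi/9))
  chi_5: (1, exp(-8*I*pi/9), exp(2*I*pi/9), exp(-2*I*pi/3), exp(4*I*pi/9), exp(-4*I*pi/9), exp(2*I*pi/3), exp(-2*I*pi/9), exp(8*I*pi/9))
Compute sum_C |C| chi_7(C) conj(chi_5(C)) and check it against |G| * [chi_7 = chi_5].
Sum = 0; so <chi_7, chi_5> = 0 (distinct irreducibles are orthogonal).

Why: Compute term by term over conjugacy classes (|C| * chi_7(C) * conj(chi_5(C))):
  1*(1)*conj(1) + 1*(exp(-4*I*pi/9))*conj(exp(-8*I*pi/9)) + 1*(exp(-8*I*pi/9))*conj(exp(2*I*pi/9)) + 1*(exp(2*I*pi/3))*conj(exp(-2*I*pi/3)) + 1*(exp(2*I*pi/9))*conj(exp(4*I*pi/9)) + 1*(exp(-2*I*pi/9))*conj(exp(-4*I*pi/9)) + 1*(exp(-2*I*pi/3))*conj(exp(2*I*pi/3)) + 1*(exp(8*I*pi/9))*conj(exp(-2*I*pi/9)) + 1*(exp(4*I*pi/9))*conj(exp(8*I*pi/9))
  = (1) + (exp(4*I*pi/9)) + (exp(8*I*pi/9)) + (exp(-2*I*pi/3)) + (exp(-2*I*pi/9)) + (exp(2*I*pi/9)) + (exp(2*I*pi/3)) + (exp(-8*I*pi/9)) + (exp(-4*I*pi/9))
  = 0.
(Exp terms are combined using exp(i*s)*conj(exp(i*t)) = exp(i*(s-t)), and sums of them are collapsed using the identity that for every m > 1 the m distinct m-th roots of unity sum to 0, e.g. 1 + exp(2*I*pi/3) + exp(-2*I*pi/3) = 0.)
Dividing by |G| = 9 gives 0/9 = 0, matching the row-orthogonality relation <chi_7, chi_5> = [chi_7 = chi_5].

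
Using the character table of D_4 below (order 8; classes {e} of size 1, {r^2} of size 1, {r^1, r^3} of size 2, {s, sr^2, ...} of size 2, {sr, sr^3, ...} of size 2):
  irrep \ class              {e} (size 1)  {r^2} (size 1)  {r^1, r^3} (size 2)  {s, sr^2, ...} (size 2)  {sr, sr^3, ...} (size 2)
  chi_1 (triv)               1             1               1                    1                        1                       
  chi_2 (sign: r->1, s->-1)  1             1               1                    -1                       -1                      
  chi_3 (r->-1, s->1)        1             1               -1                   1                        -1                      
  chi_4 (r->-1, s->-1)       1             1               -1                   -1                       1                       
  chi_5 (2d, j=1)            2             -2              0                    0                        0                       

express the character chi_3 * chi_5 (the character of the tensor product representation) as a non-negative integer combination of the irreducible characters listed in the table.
chi_3 tensor chi_5 = chi_5 (all other irreducibles have multiplicity 0).

Explanation: The character of a tensor product is the pointwise product (chi_3 * chi_5)(C) = chi_3(C) * chi_5(C):
  {e}: (1)*(2), {r^2}: (1)*(-2), {r^1, r^3}: (-1)*(0), {s, sr^2, ...}: (1)*(0), {sr, sr^3, ...}: (-1)*(0)
so (chi_3 * chi_5) takes values
  {e} -> 2, {r^2} -> -2, {r^1, r^3} -> 0, {s, sr^2, ...} -> 0, {sr, sr^3, ...} -> 0.
Now take the inner product of this character with each irreducible chi from the table, <chi_3*chi_5, chi> = (1/8) sum_C |C| (chi_3*chi_5)(C) conj(chi(C)):
  <chi_3*chi_5, chi_1> = (1/8)[1*(2)*conj(1) + 1*(-2)*conj(1) + 2*(0)*conj(1) + 2*(0)*conj(1) + 2*(0)*conj(1)]
      = (1/8)[(2) + (-2) + (0) + (0) + (0)] = 0/8 = 0
  <chi_3*chi_5, chi_2> = (1/8)[1*(2)*conj(1) + 1*(-2)*conj(1) + 2*(0)*conj(1) + 2*(0)*conj(-1) + 2*(0)*conj(-1)]
      = (1/8)[(2) + (-2) + (0) + (0) + (0)] = 0/8 = 0
  <chi_3*chi_5, chi_3> = (1/8)[1*(2)*conj(1) + 1*(-2)*conj(1) + 2*(0)*conj(-1) + 2*(0)*conj(1) + 2*(0)*conj(-1)]
      = (1/8)[(2) + (-2) + (0) + (0) + (0)] = 0/8 = 0
  <chi_3*chi_5, chi_4> = (1/8)[1*(2)*conj(1) + 1*(-2)*conj(1) + 2*(0)*conj(-1) + 2*(0)*conj(-1) + 2*(0)*conj(1)]
      = (1/8)[(2) + (-2) + (0) + (0) + (0)] = 0/8 = 0
  <chi_3*chi_5, chi_5> = (1/8)[1*(2)*conj(2) + 1*(-2)*conj(-2) + 2*(0)*conj(0) + 2*(0)*conj(0) + 2*(0)*conj(0)]
      = (1/8)[(4) + (4) + (0) + (0) + (0)] = 8/8 = 1
Hence the multiplicities are chi_5: 1. Dimension check: dim(chi_3)*dim(chi_5) = 1*2 = 2 and sum (mult * dim) = 1*2 = 2.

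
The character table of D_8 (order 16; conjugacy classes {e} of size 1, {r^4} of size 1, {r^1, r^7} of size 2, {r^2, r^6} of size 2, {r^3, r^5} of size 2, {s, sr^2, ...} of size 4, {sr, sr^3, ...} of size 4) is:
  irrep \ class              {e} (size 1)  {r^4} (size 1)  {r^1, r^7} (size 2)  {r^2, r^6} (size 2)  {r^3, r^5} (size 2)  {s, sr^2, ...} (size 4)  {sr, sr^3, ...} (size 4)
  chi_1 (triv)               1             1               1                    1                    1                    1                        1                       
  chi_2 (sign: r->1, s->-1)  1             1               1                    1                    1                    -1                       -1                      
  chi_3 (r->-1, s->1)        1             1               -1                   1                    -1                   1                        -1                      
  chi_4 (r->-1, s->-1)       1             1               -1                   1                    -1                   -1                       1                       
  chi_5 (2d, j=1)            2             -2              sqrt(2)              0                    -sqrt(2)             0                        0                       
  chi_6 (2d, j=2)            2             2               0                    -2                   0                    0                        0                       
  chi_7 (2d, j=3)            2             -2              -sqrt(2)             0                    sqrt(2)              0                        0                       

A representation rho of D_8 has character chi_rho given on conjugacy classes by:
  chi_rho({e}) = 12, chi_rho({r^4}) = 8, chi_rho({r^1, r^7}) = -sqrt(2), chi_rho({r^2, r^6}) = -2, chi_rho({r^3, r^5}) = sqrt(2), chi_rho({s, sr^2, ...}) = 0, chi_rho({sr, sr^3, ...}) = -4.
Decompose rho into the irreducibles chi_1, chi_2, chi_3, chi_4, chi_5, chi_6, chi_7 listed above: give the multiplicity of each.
Multiplicities: chi_1: 0, chi_2: 2, chi_3: 2, chi_4: 0, chi_5: 0, chi_6: 3, chi_7: 1.

Solution. Use <chi_rho, chi> = (1/|G|) sum_C |C| * chi_rho(C) * conj(chi(C)) with |G| = 16 for each irreducible chi in the table:
  <chi_rho, chi_1> = (1/16)[1*(12)*conj(1) + 1*(8)*conj(1) + 2*(-sqrt(2))*conj(1) + 2*(-2)*conj(1) + 2*(sqrt(2))*conj(1) + 4*(0)*conj(1) + 4*(-4)*conj(1)]
      = (1/16)[(12) + (8) + (-2*sqrt(2)) + (-4) + (2*sqrt(2)) + (0) + (-16)] = 0/16 = 0
  <chi_rho, chi_2> = (1/16)[1*(12)*conj(1) + 1*(8)*conj(1) + 2*(-sqrt(2))*conj(1) + 2*(-2)*conj(1) + 2*(sqrt(2))*conj(1) + 4*(0)*conj(-1) + 4*(-4)*conj(-1)]
      = (1/16)[(12) + (8) + (-2*sqrt(2)) + (-4) + (2*sqrt(2)) + (0) + (16)] = 32/16 = 2
  <chi_rho, chi_3> = (1/16)[1*(12)*conj(1) + 1*(8)*conj(1) + 2*(-sqrt(2))*conj(-1) + 2*(-2)*conj(1) + 2*(sqrt(2))*conj(-1) + 4*(0)*conj(1) + 4*(-4)*conj(-1)]
      = (1/16)[(12) + (8) + (2*sqrt(2)) + (-4) + (-2*sqrt(2)) + (0) + (16)] = 32/16 = 2
  <chi_rho, chi_4> = (1/16)[1*(12)*conj(1) + 1*(8)*conj(1) + 2*(-sqrt(2))*conj(-1) + 2*(-2)*conj(1) + 2*(sqrt(2))*conj(-1) + 4*(0)*conj(-1) + 4*(-4)*conj(1)]
      = (1/16)[(12) + (8) + (2*sqrt(2)) + (-4) + (-2*sqrt(2)) + (0) + (-16)] = 0/16 = 0
  <chi_rho, chi_5> = (1/16)[1*(12)*conj(2) + 1*(8)*conj(-2) + 2*(-sqrt(2))*conj(sqrt(2)) + 2*(-2)*conj(0) + 2*(sqrt(2))*conj(-sqrt(2)) + 4*(0)*conj(0) + 4*(-4)*conj(0)]
      = (1/16)[(24) + (-16) + (-4) + (0) + (-4) + (0) + (0)] = 0/16 = 0
  <chi_rho, chi_6> = (1/16)[1*(12)*conj(2) + 1*(8)*conj(2) + 2*(-sqrt(2))*conj(0) + 2*(-2)*conj(-2) + 2*(sqrt(2))*conj(0) + 4*(0)*conj(0) + 4*(-4)*conj(0)]
      = (1/16)[(24) + (16) + (0) + (8) + (0) + (0) + (0)] = 48/16 = 3
  <chi_rho, chi_7> = (1/16)[1*(12)*conj(2) + 1*(8)*conj(-2) + 2*(-sqrt(2))*conj(-sqrt(2)) + 2*(-2)*conj(0) + 2*(sqrt(2))*conj(sqrt(2)) + 4*(0)*conj(0) + 4*(-4)*conj(0)]
      = (1/16)[(24) + (-16) + (4) + (0) + (4) + (0) + (0)] = 16/16 = 1
Dimension check: dim(rho) = sum (mult * dim) = 0*1 + 2*1 + 2*1 + 0*1 + 0*2 + 3*2 + 1*2 = 12 = chi_rho(e) = 12.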